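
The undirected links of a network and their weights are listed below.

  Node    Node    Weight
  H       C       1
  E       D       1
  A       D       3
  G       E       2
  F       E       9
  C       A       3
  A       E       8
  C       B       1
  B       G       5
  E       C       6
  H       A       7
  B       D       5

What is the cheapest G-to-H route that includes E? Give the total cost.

9

Shortest G→E: G–E = 2
Best E to H: E–C–H costing 7
Total via E: 2 + 7 = 9.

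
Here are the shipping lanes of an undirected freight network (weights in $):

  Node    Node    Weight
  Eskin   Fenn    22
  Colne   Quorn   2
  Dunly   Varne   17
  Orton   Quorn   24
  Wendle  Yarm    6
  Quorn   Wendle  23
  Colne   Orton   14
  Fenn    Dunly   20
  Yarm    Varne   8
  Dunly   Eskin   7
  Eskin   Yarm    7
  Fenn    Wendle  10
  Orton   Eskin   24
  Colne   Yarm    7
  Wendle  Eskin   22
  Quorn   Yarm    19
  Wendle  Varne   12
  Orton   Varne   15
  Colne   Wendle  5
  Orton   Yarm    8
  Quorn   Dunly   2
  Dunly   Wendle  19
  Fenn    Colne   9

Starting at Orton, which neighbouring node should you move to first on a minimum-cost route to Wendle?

Yarm

Candidate routes:
Orton–Colne–Wendle: 14+5 = 19
Orton–Yarm–Wendle: 8+6 = 14
Cheapest is Orton–Yarm–Wendle at $14.
So from Orton the first move is to Yarm.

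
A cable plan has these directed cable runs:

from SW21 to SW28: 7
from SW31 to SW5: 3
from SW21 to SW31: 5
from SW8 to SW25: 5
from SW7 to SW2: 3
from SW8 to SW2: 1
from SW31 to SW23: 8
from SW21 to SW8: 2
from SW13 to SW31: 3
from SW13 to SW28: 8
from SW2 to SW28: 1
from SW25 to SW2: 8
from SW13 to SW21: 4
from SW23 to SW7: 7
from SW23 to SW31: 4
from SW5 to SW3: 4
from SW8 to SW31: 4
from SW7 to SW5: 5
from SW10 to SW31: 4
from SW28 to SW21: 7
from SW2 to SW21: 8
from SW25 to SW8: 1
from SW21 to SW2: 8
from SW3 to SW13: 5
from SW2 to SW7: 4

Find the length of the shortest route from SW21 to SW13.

Shortest distances from SW21:
SW21: 0
SW8: 2  (via SW21)
SW2: 3  (via SW8)
SW28: 4  (via SW2)
SW31: 5  (via SW21)
SW7: 7  (via SW2)
SW25: 7  (via SW8)
SW5: 8  (via SW31)
SW3: 12  (via SW5)
SW23: 13  (via SW31)
SW13: 17  (via SW3)
Shortest route: SW21–SW31–SW5–SW3–SW13 = 17.

17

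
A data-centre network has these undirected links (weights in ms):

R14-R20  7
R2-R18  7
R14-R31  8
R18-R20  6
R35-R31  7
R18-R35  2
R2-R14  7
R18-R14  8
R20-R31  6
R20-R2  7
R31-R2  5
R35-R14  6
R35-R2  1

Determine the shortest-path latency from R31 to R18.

Enumerating some paths:
R31 → R2 → R35 → R18: 5+1+2 = 8
R31 → R35 → R18: 7+2 = 9
R31 → R20 → R18: 6+6 = 12
Cheapest is R31 → R2 → R35 → R18 at 8 ms.

8 ms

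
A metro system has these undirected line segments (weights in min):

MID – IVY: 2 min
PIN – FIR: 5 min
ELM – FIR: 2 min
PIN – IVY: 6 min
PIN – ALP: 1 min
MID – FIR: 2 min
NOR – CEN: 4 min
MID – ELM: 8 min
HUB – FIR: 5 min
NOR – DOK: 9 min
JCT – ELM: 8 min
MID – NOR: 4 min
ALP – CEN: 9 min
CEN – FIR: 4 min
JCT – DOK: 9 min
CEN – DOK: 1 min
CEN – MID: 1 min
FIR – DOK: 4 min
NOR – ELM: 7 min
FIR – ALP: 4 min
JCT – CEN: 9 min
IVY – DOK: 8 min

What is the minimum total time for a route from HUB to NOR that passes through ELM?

14 min

Best HUB to ELM: HUB → FIR → ELM costing 7
Shortest ELM→NOR: ELM → NOR = 7
Total via ELM: 7 + 7 = 14 min.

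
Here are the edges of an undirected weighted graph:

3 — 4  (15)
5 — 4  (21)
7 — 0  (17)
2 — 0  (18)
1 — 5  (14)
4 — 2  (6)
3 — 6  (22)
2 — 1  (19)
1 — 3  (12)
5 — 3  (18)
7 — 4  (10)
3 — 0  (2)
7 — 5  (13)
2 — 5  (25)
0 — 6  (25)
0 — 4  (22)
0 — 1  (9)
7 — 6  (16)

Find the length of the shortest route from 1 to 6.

Running Dijkstra from 1:
1: 0
0: 9  (via 1)
3: 11  (via 0)
5: 14  (via 1)
2: 19  (via 1)
4: 25  (via 2)
7: 26  (via 0)
6: 33  (via 3)
Shortest route: 1 → 0 → 3 → 6 = 33.

33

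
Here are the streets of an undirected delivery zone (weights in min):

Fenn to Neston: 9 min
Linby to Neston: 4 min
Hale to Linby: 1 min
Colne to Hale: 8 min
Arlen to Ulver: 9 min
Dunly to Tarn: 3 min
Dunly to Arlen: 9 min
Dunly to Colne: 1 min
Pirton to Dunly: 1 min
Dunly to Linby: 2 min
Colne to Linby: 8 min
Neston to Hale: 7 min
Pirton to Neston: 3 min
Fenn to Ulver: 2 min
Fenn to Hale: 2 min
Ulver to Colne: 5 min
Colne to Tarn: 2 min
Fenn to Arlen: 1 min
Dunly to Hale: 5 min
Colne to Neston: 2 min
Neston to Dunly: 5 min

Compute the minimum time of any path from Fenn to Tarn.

Enumerating some paths:
Fenn → Ulver → Colne → Tarn: 2+5+2 = 9
Fenn → Hale → Linby → Dunly → Tarn: 2+1+2+3 = 8
The minimum is 8 min via Fenn → Hale → Linby → Dunly → Tarn.

8 min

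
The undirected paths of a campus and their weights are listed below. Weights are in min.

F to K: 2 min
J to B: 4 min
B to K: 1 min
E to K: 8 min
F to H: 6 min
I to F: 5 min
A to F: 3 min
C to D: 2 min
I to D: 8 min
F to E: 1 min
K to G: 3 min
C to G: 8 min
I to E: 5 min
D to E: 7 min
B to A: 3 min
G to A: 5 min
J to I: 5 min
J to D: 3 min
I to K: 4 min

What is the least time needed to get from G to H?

Candidate routes:
G → K → B → A → F → H: 3+1+3+3+6 = 16
G → A → F → H: 5+3+6 = 14
G → K → F → H: 3+2+6 = 11
The minimum is 11 min via G → K → F → H.

11 min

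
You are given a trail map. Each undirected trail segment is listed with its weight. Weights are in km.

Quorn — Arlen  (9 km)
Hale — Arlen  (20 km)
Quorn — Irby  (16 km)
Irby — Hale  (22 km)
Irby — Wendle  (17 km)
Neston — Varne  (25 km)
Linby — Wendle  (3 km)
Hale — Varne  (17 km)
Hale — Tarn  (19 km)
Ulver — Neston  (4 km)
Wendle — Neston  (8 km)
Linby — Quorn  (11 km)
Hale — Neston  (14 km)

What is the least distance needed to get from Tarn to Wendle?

Settle nodes by increasing distance from Tarn:
Tarn: 0
Hale: 19  (via Tarn)
Neston: 33  (via Hale)
Varne: 36  (via Hale)
Ulver: 37  (via Neston)
Arlen: 39  (via Hale)
Irby: 41  (via Hale)
Wendle: 41  (via Neston)
Shortest route: Tarn–Hale–Neston–Wendle = 41 km.

41 km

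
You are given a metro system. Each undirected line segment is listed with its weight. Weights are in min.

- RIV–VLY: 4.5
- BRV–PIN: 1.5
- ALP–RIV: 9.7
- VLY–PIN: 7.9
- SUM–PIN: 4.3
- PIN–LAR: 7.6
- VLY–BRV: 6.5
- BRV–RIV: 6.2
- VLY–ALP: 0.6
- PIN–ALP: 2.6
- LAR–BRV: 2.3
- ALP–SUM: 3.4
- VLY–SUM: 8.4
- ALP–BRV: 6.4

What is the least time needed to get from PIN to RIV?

Enumerating some paths:
PIN - BRV - RIV: 1.5+6.2 = 7.7
PIN - VLY - RIV: 7.9+4.5 = 12.4
PIN - BRV - VLY - RIV: 1.5+6.5+4.5 = 12.5
PIN - ALP - RIV: 2.6+9.7 = 12.3
The minimum is 7.7 min via PIN - BRV - RIV.

7.7 min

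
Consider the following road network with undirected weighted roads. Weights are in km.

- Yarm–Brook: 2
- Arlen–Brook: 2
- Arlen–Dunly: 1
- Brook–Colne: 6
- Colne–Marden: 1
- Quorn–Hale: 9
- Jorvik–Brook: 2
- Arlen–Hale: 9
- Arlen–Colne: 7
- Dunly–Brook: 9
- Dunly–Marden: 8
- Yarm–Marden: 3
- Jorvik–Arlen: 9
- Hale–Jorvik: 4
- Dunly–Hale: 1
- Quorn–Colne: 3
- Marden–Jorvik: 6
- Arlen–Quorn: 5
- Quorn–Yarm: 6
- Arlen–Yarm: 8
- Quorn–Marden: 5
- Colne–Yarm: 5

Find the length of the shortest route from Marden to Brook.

5 km

Settle nodes by increasing distance from Marden:
Marden: 0
Colne: 1  (via Marden)
Yarm: 3  (via Marden)
Quorn: 4  (via Colne)
Brook: 5  (via Yarm)
Shortest route: Marden → Yarm → Brook = 5 km.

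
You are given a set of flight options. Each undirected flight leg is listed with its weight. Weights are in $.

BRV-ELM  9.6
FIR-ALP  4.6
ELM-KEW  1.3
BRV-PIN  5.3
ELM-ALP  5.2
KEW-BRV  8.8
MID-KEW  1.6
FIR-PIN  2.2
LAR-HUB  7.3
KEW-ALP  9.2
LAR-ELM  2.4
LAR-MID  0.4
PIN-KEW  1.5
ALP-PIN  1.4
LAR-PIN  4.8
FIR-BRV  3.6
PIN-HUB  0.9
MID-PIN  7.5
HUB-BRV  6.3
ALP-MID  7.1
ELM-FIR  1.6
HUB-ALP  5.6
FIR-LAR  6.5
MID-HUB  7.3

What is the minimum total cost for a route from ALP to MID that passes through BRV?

Shortest ALP→BRV: ALP → PIN → BRV = 6.7
Best BRV to MID: BRV → FIR → ELM → LAR → MID costing 8
Total via BRV: 6.7 + 8 = $14.7.

$14.7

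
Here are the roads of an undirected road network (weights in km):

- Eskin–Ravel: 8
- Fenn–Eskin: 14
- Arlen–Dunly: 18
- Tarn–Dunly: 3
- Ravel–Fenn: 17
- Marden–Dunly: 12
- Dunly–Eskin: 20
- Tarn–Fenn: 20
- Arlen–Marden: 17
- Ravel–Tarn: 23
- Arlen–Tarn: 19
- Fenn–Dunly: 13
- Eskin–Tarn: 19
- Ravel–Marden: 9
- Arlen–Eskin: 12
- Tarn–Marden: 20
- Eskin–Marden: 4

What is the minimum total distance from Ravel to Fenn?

17 km

Settle nodes by increasing distance from Ravel:
Ravel: 0
Eskin: 8  (via Ravel)
Marden: 9  (via Ravel)
Fenn: 17  (via Ravel)
Shortest route: Ravel–Fenn = 17 km.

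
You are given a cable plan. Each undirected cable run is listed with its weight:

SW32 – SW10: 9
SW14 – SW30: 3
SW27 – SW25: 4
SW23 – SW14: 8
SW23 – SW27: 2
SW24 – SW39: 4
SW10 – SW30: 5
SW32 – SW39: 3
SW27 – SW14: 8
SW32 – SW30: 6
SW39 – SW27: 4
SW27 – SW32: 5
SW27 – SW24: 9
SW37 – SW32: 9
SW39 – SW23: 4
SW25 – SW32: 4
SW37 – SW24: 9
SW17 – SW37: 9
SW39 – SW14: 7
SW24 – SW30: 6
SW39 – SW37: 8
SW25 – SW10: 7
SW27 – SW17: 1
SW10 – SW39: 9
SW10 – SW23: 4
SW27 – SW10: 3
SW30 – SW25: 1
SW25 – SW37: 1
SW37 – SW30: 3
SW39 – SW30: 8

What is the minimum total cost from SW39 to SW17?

5

Shortest distances from SW39:
SW39: 0
SW32: 3  (via SW39)
SW27: 4  (via SW39)
SW24: 4  (via SW39)
SW23: 4  (via SW39)
SW17: 5  (via SW27)
Shortest route: SW39 → SW27 → SW17 = 5.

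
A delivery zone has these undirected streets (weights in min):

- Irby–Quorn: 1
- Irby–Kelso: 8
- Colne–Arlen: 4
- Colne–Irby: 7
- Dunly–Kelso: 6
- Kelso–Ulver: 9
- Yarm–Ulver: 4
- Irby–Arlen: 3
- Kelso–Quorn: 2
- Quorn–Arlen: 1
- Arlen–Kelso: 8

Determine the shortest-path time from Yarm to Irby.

Settle nodes by increasing distance from Yarm:
Yarm: 0
Ulver: 4  (via Yarm)
Kelso: 13  (via Ulver)
Quorn: 15  (via Kelso)
Arlen: 16  (via Quorn)
Irby: 16  (via Quorn)
Shortest route: Yarm–Ulver–Kelso–Quorn–Irby = 16 min.

16 min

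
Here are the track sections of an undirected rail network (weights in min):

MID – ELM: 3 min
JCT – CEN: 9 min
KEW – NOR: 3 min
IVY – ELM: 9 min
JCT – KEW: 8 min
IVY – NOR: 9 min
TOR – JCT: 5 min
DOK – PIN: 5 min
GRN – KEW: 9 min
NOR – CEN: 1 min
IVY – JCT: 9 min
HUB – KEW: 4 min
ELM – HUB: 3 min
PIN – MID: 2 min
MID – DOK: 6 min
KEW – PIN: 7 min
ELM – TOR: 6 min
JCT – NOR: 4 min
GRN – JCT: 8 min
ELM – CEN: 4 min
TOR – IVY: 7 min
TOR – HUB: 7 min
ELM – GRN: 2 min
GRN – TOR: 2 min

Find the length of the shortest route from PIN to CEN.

Candidate routes:
PIN–MID–ELM–CEN: 2+3+4 = 9
PIN–MID–ELM–HUB–KEW–NOR–CEN: 2+3+3+4+3+1 = 16
PIN–KEW–NOR–CEN: 7+3+1 = 11
The minimum is 9 min via PIN–MID–ELM–CEN.

9 min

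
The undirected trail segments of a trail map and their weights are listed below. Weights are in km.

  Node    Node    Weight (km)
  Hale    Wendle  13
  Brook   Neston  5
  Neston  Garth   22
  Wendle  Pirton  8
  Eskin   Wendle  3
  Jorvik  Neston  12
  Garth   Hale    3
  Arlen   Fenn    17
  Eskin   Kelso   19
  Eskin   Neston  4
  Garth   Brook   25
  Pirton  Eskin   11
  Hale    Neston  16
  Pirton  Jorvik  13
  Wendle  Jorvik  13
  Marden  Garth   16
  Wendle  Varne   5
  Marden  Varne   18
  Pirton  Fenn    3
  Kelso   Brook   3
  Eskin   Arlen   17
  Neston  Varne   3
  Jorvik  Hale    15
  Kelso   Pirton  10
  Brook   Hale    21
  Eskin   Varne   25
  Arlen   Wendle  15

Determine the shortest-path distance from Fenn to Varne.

Enumerating some paths:
Fenn → Pirton → Eskin → Neston → Varne: 3+11+4+3 = 21
Fenn → Pirton → Wendle → Eskin → Neston → Varne: 3+8+3+4+3 = 21
Fenn → Pirton → Eskin → Wendle → Varne: 3+11+3+5 = 22
Fenn → Pirton → Wendle → Varne: 3+8+5 = 16
Cheapest is Fenn → Pirton → Wendle → Varne at 16 km.

16 km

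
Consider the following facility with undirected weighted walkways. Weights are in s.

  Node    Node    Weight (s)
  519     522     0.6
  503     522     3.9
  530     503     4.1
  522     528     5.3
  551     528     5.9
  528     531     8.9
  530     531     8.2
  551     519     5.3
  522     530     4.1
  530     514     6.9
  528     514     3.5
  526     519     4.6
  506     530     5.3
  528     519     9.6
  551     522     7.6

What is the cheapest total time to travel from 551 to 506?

Candidate routes:
551 → 528 → 522 → 530 → 506: 5.9+5.3+4.1+5.3 = 20.6
551 → 519 → 522 → 530 → 506: 5.3+0.6+4.1+5.3 = 15.3
551 → 519 → 522 → 503 → 530 → 506: 5.3+0.6+3.9+4.1+5.3 = 19.2
551 → 522 → 530 → 506: 7.6+4.1+5.3 = 17
The minimum is 15.3 s via 551 → 519 → 522 → 530 → 506.

15.3 s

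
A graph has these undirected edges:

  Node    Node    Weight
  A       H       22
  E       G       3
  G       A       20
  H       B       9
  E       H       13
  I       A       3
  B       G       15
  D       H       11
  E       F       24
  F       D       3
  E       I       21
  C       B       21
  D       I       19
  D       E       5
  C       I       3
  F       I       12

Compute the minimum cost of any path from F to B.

23

Settle nodes by increasing distance from F:
F: 0
D: 3  (via F)
E: 8  (via D)
G: 11  (via E)
I: 12  (via F)
H: 14  (via D)
A: 15  (via I)
C: 15  (via I)
B: 23  (via H)
Shortest route: F → D → H → B = 23.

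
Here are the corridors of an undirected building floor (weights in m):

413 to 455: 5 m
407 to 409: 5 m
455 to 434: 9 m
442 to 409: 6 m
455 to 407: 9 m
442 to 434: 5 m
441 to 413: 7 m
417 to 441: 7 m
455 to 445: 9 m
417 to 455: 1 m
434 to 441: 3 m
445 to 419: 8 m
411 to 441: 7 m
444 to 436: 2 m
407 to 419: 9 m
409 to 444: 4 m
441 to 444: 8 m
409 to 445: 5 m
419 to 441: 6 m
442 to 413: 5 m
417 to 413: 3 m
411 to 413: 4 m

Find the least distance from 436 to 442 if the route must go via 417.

Shortest 436→417: 436 → 444 → 441 → 417 = 17
Best 417 to 442: 417 → 413 → 442 costing 8
Total via 417: 17 + 8 = 25 m.

25 m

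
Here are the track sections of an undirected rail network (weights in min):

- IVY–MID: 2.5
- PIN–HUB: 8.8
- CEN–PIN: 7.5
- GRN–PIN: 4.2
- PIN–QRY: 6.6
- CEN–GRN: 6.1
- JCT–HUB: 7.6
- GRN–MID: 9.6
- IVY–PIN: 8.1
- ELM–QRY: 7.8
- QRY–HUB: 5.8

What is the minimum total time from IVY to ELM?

22.5 min

Shortest distances from IVY:
IVY: 0
MID: 2.5  (via IVY)
PIN: 8.1  (via IVY)
GRN: 12.1  (via MID)
QRY: 14.7  (via PIN)
CEN: 15.6  (via PIN)
HUB: 16.9  (via PIN)
ELM: 22.5  (via QRY)
Shortest route: IVY → PIN → QRY → ELM = 22.5 min.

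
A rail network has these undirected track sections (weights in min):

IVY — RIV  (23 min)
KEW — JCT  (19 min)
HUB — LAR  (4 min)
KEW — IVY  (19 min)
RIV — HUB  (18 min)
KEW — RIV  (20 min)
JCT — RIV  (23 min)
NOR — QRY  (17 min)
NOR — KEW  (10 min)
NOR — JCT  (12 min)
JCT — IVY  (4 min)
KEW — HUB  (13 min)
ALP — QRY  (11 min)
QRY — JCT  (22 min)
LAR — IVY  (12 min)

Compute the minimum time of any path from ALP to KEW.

Candidate routes:
ALP - QRY - JCT - NOR - KEW: 11+22+12+10 = 55
ALP - QRY - JCT - KEW: 11+22+19 = 52
ALP - QRY - NOR - KEW: 11+17+10 = 38
Cheapest is ALP - QRY - NOR - KEW at 38 min.

38 min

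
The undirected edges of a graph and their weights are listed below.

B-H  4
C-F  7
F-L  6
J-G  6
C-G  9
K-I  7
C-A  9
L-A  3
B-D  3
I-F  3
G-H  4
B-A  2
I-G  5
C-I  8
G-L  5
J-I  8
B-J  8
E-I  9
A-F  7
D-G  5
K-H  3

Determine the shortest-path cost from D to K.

10

Shortest distances from D:
D: 0
B: 3  (via D)
A: 5  (via B)
G: 5  (via D)
H: 7  (via B)
L: 8  (via A)
I: 10  (via G)
K: 10  (via H)
Shortest route: D → B → H → K = 10.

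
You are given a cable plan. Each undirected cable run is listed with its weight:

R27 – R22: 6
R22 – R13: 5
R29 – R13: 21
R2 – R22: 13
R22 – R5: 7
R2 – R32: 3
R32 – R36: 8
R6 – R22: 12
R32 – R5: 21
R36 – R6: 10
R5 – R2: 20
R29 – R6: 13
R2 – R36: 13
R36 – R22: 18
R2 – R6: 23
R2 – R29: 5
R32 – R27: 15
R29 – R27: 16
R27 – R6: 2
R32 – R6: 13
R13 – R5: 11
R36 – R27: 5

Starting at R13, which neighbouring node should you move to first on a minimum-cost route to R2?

Compare a few routes:
R13 - R22 - R2: 5+13 = 18
R13 - R29 - R2: 21+5 = 26
The minimum is 18 via R13 - R22 - R2.
So from R13 the first move is to R22.

R22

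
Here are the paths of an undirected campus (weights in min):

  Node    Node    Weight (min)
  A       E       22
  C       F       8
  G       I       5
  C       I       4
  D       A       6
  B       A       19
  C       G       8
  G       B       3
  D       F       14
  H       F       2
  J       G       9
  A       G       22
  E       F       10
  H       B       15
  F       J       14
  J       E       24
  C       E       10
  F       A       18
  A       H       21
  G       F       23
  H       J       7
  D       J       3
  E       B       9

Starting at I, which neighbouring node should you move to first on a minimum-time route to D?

G

Enumerating some paths:
I - C - G - J - D: 4+8+9+3 = 24
I - G - J - D: 5+9+3 = 17
The minimum is 17 min via I - G - J - D.
So from I the first move is to G.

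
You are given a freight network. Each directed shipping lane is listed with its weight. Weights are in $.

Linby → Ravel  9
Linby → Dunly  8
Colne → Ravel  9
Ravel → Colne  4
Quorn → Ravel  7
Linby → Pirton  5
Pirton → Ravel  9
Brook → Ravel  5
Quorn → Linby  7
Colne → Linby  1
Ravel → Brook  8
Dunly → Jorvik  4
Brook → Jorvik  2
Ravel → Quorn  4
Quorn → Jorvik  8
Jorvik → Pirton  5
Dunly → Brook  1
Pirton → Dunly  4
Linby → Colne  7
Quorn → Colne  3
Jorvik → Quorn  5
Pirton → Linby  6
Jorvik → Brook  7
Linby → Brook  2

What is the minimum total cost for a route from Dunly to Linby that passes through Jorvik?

Shortest Dunly→Jorvik: Dunly–Brook–Jorvik = 3
Best Jorvik to Linby: Jorvik–Quorn–Colne–Linby costing 9
Total via Jorvik: 3 + 9 = $12.

$12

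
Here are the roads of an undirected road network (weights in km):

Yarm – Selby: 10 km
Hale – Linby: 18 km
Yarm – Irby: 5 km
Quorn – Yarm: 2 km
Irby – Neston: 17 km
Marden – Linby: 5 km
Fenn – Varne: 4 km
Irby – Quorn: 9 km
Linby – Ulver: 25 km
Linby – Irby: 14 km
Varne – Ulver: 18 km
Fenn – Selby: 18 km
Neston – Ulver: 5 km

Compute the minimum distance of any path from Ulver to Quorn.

Compare a few routes:
Ulver - Neston - Irby - Yarm - Quorn: 5+17+5+2 = 29
Ulver - Linby - Irby - Yarm - Quorn: 25+14+5+2 = 46
Ulver - Neston - Irby - Quorn: 5+17+9 = 31
Cheapest is Ulver - Neston - Irby - Yarm - Quorn at 29 km.

29 km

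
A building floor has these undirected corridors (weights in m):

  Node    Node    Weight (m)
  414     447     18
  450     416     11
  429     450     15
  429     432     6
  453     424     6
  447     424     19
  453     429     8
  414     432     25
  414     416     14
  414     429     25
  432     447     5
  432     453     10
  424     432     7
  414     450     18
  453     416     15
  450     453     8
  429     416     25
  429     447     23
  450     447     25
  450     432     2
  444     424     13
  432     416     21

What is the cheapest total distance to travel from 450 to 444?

22 m

Candidate routes:
450 - 432 - 424 - 444: 2+7+13 = 22
450 - 453 - 424 - 444: 8+6+13 = 27
The minimum is 22 m via 450 - 432 - 424 - 444.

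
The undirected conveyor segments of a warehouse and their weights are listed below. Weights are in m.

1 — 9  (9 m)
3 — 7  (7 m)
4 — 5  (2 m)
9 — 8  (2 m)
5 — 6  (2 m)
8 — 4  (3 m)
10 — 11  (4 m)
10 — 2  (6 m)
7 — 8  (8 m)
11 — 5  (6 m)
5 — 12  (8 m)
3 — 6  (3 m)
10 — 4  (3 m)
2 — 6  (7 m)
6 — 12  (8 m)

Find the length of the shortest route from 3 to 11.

11 m

Candidate routes:
3 - 6 - 5 - 11: 3+2+6 = 11
3 - 6 - 5 - 4 - 10 - 11: 3+2+2+3+4 = 14
The minimum is 11 m via 3 - 6 - 5 - 11.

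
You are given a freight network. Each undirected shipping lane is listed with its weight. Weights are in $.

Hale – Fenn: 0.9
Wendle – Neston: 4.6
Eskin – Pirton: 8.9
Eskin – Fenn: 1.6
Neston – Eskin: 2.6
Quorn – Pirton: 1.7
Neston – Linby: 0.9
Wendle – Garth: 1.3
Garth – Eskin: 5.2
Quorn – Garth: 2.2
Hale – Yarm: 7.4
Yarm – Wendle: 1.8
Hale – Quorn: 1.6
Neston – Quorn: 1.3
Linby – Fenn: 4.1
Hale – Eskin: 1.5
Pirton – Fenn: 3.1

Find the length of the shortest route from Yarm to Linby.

Enumerating some paths:
Yarm → Wendle → Garth → Eskin → Neston → Linby: 1.8+1.3+5.2+2.6+0.9 = 11.8
Yarm → Hale → Quorn → Neston → Linby: 7.4+1.6+1.3+0.9 = 11.2
Yarm → Wendle → Neston → Linby: 1.8+4.6+0.9 = 7.3
Yarm → Wendle → Garth → Quorn → Neston → Linby: 1.8+1.3+2.2+1.3+0.9 = 7.5
The minimum is $7.3 via Yarm → Wendle → Neston → Linby.

$7.3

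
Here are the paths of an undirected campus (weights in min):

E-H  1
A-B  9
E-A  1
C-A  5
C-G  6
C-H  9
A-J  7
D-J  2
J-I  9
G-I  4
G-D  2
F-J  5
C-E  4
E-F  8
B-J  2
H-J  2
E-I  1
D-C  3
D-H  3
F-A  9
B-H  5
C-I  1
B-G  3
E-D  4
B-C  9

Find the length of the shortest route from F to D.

Compare a few routes:
F - J - D: 5+2 = 7
F - J - B - G - D: 5+2+3+2 = 12
F - J - H - E - D: 5+2+1+4 = 12
F - J - H - D: 5+2+3 = 10
The minimum is 7 min via F - J - D.

7 min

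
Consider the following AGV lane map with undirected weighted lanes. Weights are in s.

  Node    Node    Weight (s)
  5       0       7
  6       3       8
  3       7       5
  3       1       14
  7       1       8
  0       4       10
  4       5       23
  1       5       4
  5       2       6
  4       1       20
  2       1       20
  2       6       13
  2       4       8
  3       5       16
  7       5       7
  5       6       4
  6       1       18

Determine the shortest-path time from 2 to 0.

Running Dijkstra from 2:
2: 0
5: 6  (via 2)
4: 8  (via 2)
1: 10  (via 5)
6: 10  (via 5)
0: 13  (via 5)
Shortest route: 2–5–0 = 13 s.

13 s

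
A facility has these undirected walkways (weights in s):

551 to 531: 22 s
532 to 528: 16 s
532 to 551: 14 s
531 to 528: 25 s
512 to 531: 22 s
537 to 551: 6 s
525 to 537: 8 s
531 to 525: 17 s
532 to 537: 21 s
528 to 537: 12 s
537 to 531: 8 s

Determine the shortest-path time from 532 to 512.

Running Dijkstra from 532:
532: 0
551: 14  (via 532)
528: 16  (via 532)
537: 20  (via 551)
531: 28  (via 537)
525: 28  (via 537)
512: 50  (via 531)
Shortest route: 532–551–537–531–512 = 50 s.

50 s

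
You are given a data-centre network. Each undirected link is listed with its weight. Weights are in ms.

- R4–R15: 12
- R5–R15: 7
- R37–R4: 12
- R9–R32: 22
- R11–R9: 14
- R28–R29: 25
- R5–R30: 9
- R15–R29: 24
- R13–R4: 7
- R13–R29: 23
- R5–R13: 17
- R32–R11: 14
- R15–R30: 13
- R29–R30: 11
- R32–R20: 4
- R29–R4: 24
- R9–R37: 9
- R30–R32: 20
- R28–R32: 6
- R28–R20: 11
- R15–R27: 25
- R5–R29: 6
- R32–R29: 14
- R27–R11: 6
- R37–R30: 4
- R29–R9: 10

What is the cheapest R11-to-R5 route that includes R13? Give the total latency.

Shortest R11→R13: R11–R9–R37–R4–R13 = 42
Shortest R13→R5: R13–R5 = 17
Total via R13: 42 + 17 = 59 ms.

59 ms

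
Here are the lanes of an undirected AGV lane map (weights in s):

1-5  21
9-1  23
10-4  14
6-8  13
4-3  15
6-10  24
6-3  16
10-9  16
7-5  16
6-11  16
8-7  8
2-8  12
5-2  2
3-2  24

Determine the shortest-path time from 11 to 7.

37 s

Running Dijkstra from 11:
11: 0
6: 16  (via 11)
8: 29  (via 6)
3: 32  (via 6)
7: 37  (via 8)
Shortest route: 11 → 6 → 8 → 7 = 37 s.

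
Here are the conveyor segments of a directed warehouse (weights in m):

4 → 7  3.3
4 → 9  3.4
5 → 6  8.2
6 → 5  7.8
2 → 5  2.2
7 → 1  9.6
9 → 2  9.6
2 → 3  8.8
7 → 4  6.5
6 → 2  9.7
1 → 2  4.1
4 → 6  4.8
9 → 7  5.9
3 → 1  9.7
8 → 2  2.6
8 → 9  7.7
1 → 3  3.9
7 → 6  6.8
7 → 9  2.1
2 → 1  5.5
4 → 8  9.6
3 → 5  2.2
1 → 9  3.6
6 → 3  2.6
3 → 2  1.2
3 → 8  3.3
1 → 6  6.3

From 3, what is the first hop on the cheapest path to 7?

Compare a few routes:
3–8–9–7: 3.3+7.7+5.9 = 16.9
3–1–9–7: 9.7+3.6+5.9 = 19.2
3–8–2–1–9–7: 3.3+2.6+5.5+3.6+5.9 = 20.9
3–2–1–9–7: 1.2+5.5+3.6+5.9 = 16.2
The minimum is 16.2 m via 3–2–1–9–7.
So from 3 the first move is to 2.

2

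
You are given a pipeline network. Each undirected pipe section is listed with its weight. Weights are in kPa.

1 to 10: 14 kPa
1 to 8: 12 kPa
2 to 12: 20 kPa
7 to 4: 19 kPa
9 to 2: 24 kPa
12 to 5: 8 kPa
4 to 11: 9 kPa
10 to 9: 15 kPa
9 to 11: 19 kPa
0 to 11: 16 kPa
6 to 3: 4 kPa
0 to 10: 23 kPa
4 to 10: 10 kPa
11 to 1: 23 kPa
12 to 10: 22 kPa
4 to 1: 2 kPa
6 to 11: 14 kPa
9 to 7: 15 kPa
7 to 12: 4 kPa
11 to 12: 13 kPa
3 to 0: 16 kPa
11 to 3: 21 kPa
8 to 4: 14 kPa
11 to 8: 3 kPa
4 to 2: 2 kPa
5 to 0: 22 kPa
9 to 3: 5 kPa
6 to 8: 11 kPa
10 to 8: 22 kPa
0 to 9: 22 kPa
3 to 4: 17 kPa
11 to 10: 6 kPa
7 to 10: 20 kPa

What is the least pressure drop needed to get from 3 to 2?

19 kPa

Shortest distances from 3:
3: 0
6: 4  (via 3)
9: 5  (via 3)
8: 15  (via 6)
0: 16  (via 3)
4: 17  (via 3)
11: 18  (via 6)
1: 19  (via 4)
2: 19  (via 4)
Shortest route: 3–4–2 = 19 kPa.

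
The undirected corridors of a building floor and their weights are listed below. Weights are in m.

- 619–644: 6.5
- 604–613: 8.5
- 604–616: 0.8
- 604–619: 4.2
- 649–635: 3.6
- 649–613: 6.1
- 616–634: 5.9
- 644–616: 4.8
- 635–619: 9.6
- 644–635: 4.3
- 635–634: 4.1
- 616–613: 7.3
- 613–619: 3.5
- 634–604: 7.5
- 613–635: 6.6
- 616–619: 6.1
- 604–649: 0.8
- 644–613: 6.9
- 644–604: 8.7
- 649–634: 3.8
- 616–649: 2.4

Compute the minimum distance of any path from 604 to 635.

Running Dijkstra from 604:
604: 0
649: 0.8  (via 604)
616: 0.8  (via 604)
619: 4.2  (via 604)
635: 4.4  (via 649)
Shortest route: 604–649–635 = 4.4 m.

4.4 m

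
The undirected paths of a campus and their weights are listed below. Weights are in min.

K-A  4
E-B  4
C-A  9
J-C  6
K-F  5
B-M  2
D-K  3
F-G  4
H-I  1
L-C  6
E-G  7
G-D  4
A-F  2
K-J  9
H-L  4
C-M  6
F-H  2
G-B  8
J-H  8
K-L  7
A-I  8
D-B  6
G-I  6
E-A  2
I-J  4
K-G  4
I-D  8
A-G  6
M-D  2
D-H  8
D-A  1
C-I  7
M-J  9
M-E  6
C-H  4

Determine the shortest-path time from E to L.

10 min

Enumerating some paths:
E–A–F–H–L: 2+2+2+4 = 10
E–A–D–K–L: 2+1+3+7 = 13
Cheapest is E–A–F–H–L at 10 min.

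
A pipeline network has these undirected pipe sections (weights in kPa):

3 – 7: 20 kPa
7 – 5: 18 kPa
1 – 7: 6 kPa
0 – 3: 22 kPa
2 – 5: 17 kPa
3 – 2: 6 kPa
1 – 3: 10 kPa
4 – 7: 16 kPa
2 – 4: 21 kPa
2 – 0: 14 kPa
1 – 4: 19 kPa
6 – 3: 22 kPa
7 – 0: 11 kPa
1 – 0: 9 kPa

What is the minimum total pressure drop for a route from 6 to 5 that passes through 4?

83 kPa

Shortest 6→4: 6 → 3 → 2 → 4 = 49
Best 4 to 5: 4 → 7 → 5 costing 34
Total via 4: 49 + 34 = 83 kPa.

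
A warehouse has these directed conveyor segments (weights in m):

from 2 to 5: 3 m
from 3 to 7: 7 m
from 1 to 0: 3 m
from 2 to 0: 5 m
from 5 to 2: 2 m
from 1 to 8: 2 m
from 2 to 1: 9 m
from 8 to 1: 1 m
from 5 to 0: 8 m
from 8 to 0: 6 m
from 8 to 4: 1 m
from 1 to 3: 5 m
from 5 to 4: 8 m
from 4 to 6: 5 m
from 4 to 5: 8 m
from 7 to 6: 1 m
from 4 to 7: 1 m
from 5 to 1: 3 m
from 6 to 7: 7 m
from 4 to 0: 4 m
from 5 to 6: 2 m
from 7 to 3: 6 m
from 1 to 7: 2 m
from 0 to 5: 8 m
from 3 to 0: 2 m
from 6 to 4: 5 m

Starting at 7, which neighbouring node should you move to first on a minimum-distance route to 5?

Candidate routes:
7 → 6 → 4 → 5: 1+5+8 = 14
7 → 3 → 0 → 5: 6+2+8 = 16
7 → 6 → 4 → 0 → 5: 1+5+4+8 = 18
Cheapest is 7 → 6 → 4 → 5 at 14 m.
So from 7 the first move is to 6.

6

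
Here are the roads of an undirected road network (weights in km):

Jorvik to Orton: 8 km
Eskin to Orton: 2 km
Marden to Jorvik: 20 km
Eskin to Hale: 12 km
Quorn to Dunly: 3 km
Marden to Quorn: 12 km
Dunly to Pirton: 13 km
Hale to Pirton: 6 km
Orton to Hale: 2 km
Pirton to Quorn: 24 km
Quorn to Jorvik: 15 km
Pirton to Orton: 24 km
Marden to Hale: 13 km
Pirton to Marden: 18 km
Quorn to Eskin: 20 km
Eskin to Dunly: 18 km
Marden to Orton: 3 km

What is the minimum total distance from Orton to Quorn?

Candidate routes:
Orton–Marden–Quorn: 3+12 = 15
Orton–Jorvik–Quorn: 8+15 = 23
Orton–Eskin–Dunly–Quorn: 2+18+3 = 23
Orton–Eskin–Quorn: 2+20 = 22
The minimum is 15 km via Orton–Marden–Quorn.

15 km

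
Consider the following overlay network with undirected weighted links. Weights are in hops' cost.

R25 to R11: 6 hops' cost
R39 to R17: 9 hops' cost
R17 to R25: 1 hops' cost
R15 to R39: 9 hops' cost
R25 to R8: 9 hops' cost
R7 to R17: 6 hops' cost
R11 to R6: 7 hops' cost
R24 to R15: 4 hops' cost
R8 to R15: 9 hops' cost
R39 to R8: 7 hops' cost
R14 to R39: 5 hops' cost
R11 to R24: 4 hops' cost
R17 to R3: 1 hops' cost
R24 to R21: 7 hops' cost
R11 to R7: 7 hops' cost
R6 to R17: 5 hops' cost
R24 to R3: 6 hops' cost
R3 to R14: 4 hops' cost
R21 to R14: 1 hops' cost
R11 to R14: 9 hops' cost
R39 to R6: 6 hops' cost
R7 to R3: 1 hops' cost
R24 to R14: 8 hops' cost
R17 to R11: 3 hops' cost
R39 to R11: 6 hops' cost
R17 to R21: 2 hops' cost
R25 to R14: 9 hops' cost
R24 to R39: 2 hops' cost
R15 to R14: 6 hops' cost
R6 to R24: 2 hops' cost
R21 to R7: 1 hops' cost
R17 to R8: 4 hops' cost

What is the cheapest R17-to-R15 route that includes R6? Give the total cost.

11 hops' cost

Shortest R17→R6: R17 → R6 = 5
Best R6 to R15: R6 → R24 → R15 costing 6
Total via R6: 5 + 6 = 11 hops' cost.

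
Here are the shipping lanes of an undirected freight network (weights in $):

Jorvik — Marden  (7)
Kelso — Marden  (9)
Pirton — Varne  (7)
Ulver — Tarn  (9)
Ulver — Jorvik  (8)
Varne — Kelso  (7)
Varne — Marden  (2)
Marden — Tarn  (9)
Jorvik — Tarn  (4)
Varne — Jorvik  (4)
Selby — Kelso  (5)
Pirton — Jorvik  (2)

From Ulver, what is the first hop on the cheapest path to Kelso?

Jorvik

Candidate routes:
Ulver → Jorvik → Varne → Marden → Kelso: 8+4+2+9 = 23
Ulver → Tarn → Jorvik → Varne → Kelso: 9+4+4+7 = 24
Ulver → Jorvik → Varne → Kelso: 8+4+7 = 19
Cheapest is Ulver → Jorvik → Varne → Kelso at $19.
So from Ulver the first move is to Jorvik.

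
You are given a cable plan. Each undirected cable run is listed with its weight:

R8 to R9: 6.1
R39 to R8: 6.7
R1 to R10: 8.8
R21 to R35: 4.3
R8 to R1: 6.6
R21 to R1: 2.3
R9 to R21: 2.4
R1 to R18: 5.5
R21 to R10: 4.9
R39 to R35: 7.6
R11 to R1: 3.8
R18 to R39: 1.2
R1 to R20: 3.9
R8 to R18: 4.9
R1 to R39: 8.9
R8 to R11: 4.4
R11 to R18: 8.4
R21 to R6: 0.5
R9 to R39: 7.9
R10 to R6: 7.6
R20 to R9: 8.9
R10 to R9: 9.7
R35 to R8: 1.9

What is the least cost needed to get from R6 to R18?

8.3

Compare a few routes:
R6 - R21 - R1 - R18: 0.5+2.3+5.5 = 8.3
R6 - R21 - R35 - R8 - R18: 0.5+4.3+1.9+4.9 = 11.6
Cheapest is R6 - R21 - R1 - R18 at 8.3.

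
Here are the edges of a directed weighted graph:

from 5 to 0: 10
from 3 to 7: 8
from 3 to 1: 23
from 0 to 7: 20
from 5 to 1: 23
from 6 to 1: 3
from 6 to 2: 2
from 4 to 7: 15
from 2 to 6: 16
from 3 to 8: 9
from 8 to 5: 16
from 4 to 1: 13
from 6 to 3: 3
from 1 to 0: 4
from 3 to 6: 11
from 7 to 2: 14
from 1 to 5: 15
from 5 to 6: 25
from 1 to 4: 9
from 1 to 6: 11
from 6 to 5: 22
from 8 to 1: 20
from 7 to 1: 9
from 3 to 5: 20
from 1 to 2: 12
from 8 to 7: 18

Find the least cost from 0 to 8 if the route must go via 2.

62

Shortest 0→2: 0 → 7 → 2 = 34
Shortest 2→8: 2 → 6 → 3 → 8 = 28
Total via 2: 34 + 28 = 62.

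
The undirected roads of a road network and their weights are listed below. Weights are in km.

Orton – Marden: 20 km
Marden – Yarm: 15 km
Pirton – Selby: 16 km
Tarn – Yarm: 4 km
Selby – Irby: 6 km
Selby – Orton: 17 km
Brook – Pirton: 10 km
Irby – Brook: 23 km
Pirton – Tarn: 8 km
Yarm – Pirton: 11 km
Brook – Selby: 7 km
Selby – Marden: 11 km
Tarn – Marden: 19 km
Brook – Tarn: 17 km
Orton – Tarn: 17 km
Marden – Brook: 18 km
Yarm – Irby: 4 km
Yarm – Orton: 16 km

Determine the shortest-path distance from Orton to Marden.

20 km

Shortest distances from Orton:
Orton: 0
Yarm: 16  (via Orton)
Selby: 17  (via Orton)
Tarn: 17  (via Orton)
Marden: 20  (via Orton)
Shortest route: Orton–Marden = 20 km.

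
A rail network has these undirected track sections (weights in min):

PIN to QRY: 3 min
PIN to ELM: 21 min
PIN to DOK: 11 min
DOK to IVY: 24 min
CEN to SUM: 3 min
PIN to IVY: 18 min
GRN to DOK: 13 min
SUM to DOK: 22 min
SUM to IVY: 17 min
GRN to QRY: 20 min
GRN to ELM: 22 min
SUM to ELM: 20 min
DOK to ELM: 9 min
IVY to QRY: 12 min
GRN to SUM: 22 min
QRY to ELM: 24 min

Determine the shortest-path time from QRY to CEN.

32 min

Candidate routes:
QRY - PIN - DOK - SUM - CEN: 3+11+22+3 = 39
QRY - IVY - SUM - CEN: 12+17+3 = 32
QRY - PIN - IVY - SUM - CEN: 3+18+17+3 = 41
The minimum is 32 min via QRY - IVY - SUM - CEN.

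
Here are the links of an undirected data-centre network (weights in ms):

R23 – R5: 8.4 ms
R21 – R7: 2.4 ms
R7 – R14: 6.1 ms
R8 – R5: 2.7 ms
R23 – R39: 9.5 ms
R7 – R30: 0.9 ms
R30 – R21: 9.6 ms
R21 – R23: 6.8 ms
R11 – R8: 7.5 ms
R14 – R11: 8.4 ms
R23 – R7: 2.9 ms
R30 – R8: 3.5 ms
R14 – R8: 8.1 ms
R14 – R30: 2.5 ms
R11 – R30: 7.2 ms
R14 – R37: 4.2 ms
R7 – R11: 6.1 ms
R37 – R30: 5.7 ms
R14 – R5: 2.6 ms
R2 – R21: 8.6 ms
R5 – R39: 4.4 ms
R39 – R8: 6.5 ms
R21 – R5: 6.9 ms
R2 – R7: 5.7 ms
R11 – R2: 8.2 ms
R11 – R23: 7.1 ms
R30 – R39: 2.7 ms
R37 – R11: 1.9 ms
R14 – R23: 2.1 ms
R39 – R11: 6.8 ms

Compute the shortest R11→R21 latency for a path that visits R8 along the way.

Best R11 to R8: R11–R8 costing 7.5
Shortest R8→R21: R8–R30–R7–R21 = 6.8
Total via R8: 7.5 + 6.8 = 14.3 ms.

14.3 ms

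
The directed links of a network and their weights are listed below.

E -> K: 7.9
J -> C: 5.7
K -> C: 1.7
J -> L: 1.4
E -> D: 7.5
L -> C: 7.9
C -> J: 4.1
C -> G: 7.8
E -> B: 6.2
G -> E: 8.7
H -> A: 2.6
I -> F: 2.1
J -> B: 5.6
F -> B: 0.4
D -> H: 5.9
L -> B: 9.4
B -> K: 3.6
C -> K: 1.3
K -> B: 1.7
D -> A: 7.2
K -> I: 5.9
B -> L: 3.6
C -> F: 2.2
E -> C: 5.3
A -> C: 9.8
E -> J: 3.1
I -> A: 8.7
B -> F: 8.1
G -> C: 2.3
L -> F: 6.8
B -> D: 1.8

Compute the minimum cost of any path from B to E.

21.8

Compare a few routes:
B - D - A - C - G - E: 1.8+7.2+9.8+7.8+8.7 = 35.3
B - K - C - G - E: 3.6+1.7+7.8+8.7 = 21.8
B - L - C - G - E: 3.6+7.9+7.8+8.7 = 28
B - D - H - A - C - G - E: 1.8+5.9+2.6+9.8+7.8+8.7 = 36.6
Cheapest is B - K - C - G - E at 21.8.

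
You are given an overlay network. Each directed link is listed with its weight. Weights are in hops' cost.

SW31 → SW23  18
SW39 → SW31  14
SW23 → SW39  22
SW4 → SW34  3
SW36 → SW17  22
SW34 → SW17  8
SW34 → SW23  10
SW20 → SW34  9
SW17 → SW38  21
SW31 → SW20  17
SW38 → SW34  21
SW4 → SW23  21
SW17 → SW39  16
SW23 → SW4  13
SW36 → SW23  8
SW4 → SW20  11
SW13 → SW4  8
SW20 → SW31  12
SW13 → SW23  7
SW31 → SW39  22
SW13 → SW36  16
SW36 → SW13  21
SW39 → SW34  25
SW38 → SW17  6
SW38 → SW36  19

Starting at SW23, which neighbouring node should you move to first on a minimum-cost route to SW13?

SW4

Compare a few routes:
SW23 - SW4 - SW34 - SW17 - SW38 - SW36 - SW13: 13+3+8+21+19+21 = 85
SW23 - SW4 - SW20 - SW34 - SW17 - SW38 - SW36 - SW13: 13+11+9+8+21+19+21 = 102
Cheapest is SW23 - SW4 - SW34 - SW17 - SW38 - SW36 - SW13 at 85 hops' cost.
So from SW23 the first move is to SW4.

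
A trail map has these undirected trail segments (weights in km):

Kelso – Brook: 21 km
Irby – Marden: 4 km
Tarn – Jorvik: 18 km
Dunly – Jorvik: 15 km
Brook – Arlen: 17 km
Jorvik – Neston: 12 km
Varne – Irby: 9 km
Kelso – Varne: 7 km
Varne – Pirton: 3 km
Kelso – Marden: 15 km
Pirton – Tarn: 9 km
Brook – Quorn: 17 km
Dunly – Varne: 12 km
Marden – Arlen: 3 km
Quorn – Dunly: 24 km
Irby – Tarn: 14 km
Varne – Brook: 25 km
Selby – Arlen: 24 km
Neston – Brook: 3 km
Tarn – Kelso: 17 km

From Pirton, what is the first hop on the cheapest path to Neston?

Candidate routes:
Pirton–Tarn–Jorvik–Neston: 9+18+12 = 39
Pirton–Varne–Brook–Neston: 3+25+3 = 31
Pirton–Varne–Irby–Marden–Arlen–Brook–Neston: 3+9+4+3+17+3 = 39
Pirton–Varne–Kelso–Brook–Neston: 3+7+21+3 = 34
The minimum is 31 km via Pirton–Varne–Brook–Neston.
So from Pirton the first move is to Varne.

Varne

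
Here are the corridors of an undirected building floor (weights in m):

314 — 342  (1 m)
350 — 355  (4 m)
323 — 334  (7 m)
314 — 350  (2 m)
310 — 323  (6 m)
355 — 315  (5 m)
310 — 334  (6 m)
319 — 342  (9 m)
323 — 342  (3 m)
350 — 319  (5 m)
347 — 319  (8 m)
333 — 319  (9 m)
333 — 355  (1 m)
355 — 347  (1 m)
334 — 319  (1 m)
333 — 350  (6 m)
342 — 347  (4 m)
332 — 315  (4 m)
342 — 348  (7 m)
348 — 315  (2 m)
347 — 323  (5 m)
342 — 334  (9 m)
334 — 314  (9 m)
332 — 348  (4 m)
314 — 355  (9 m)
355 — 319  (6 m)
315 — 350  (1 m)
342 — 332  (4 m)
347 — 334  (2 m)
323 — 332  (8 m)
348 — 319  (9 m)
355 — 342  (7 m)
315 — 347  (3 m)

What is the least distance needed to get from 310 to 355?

9 m

Shortest distances from 310:
310: 0
334: 6  (via 310)
323: 6  (via 310)
319: 7  (via 334)
347: 8  (via 334)
355: 9  (via 347)
Shortest route: 310–334–347–355 = 9 m.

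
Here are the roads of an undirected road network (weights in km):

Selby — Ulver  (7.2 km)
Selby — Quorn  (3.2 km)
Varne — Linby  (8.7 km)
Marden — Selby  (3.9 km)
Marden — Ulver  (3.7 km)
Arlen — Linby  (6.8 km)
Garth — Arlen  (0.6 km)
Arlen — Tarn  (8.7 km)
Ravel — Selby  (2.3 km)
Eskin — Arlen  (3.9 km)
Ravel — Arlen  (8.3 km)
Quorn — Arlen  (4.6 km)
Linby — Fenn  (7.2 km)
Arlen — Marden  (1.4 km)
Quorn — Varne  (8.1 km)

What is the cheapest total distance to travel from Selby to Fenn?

19.3 km

Settle nodes by increasing distance from Selby:
Selby: 0
Ravel: 2.3  (via Selby)
Quorn: 3.2  (via Selby)
Marden: 3.9  (via Selby)
Arlen: 5.3  (via Marden)
Garth: 5.9  (via Arlen)
Ulver: 7.2  (via Selby)
Eskin: 9.2  (via Arlen)
Varne: 11.3  (via Quorn)
Linby: 12.1  (via Arlen)
Tarn: 14  (via Arlen)
Fenn: 19.3  (via Linby)
Shortest route: Selby–Marden–Arlen–Linby–Fenn = 19.3 km.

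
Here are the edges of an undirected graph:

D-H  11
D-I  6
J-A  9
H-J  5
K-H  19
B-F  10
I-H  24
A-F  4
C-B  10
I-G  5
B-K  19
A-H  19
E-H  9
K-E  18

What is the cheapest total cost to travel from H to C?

Running Dijkstra from H:
H: 0
J: 5  (via H)
E: 9  (via H)
D: 11  (via H)
A: 14  (via J)
I: 17  (via D)
F: 18  (via A)
K: 19  (via H)
G: 22  (via I)
B: 28  (via F)
C: 38  (via B)
Shortest route: H → J → A → F → B → C = 38.

38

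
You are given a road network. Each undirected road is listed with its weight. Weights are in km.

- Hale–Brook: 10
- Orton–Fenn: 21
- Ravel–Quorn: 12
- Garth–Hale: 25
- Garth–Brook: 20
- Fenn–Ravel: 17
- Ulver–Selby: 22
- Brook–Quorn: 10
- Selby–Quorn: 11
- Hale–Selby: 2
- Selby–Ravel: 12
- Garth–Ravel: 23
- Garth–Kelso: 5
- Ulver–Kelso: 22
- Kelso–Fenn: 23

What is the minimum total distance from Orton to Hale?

Compare a few routes:
Orton–Fenn–Ravel–Selby–Hale: 21+17+12+2 = 52
Orton–Fenn–Ravel–Quorn–Brook–Hale: 21+17+12+10+10 = 70
Orton–Fenn–Ravel–Quorn–Selby–Hale: 21+17+12+11+2 = 63
Cheapest is Orton–Fenn–Ravel–Selby–Hale at 52 km.

52 km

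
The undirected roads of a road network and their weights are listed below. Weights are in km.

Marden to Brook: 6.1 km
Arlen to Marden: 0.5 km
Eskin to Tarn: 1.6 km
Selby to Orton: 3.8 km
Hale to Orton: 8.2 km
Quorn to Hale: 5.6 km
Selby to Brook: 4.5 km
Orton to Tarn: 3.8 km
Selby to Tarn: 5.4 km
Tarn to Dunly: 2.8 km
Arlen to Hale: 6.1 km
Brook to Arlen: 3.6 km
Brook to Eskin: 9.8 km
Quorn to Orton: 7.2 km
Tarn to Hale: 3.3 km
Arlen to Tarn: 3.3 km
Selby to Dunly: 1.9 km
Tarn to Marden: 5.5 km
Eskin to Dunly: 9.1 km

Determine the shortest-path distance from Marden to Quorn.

Shortest distances from Marden:
Marden: 0
Arlen: 0.5  (via Marden)
Tarn: 3.8  (via Arlen)
Brook: 4.1  (via Arlen)
Eskin: 5.4  (via Tarn)
Hale: 6.6  (via Arlen)
Dunly: 6.6  (via Tarn)
Orton: 7.6  (via Tarn)
Selby: 8.5  (via Dunly)
Quorn: 12.2  (via Hale)
Shortest route: Marden → Arlen → Hale → Quorn = 12.2 km.

12.2 km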